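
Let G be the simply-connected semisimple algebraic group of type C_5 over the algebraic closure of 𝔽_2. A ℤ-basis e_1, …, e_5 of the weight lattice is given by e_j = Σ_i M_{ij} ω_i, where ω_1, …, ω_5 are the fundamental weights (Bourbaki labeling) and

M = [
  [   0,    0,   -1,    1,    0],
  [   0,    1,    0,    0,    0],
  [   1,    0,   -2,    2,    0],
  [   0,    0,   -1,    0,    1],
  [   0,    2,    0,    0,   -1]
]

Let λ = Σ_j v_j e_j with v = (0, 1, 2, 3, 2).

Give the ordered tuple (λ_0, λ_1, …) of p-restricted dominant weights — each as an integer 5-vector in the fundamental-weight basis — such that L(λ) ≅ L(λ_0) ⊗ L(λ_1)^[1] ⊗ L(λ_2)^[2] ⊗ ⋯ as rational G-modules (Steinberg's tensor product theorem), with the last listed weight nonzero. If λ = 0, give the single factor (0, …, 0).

Converting to the ω-basis (c_i = row i of M dotted with v = (0, 1, 2, 3, 2)):
  c_1 = 0·0 + 0·1 + (-1)·(2) + 1·3 + 0·2 = 1
  c_2 = 0·0 + 1·1 + 0·2 + 0·3 + 0·2 = 1
  c_3 = 1·0 + 0·1 + (-2)·(2) + 2·3 + 0·2 = 2
  c_4 = 0·0 + 0·1 + (-1)·(2) + 0·3 + 1·2 = 0
  c_5 = 0·0 + 2·1 + 0·2 + 0·3 + (-1)·(2) = 0
Base-2 expansion of each c_i:
  c_1 = 1 = 1·2^0
  c_2 = 1 = 1·2^0
  c_3 = 2 = 0·2^0 + 1·2^1
  c_4 = 0
  c_5 = 0
λ_0 = (1, 1, 0, 0, 0)
λ_1 = (0, 0, 1, 0, 0)

((1, 1, 0, 0, 0), (0, 0, 1, 0, 0))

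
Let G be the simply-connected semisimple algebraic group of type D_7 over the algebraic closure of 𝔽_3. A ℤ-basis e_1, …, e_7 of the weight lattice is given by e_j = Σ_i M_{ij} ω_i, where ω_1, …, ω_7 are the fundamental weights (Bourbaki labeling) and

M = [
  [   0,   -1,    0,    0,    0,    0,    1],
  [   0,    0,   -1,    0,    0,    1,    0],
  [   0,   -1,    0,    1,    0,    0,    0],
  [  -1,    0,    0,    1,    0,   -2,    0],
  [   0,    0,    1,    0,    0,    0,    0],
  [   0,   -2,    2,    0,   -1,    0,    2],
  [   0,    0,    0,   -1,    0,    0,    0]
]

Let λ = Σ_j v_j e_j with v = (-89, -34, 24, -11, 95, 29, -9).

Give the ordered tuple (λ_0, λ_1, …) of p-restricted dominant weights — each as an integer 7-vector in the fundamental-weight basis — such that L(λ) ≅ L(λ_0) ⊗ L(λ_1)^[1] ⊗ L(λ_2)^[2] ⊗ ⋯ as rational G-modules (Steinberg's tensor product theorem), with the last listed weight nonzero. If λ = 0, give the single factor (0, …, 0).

((1, 2, 2, 2, 0, 0, 2), (2, 1, 1, 0, 2, 1, 0), (2, 0, 2, 2, 2, 0, 1))

Converting to the ω-basis (c_i = row i of M dotted with v = (-89, -34, 24, -11, 95, 29, -9)):
  c_1 = (0)·(-89) + (-1)·(-34) + (0)·(24) + (0)·(-11) + (0)·(95) + (0)·(29) + (1)·(-9) = 25
  c_2 = (0)·(-89) + (0)·(-34) + (-1)·(24) + (0)·(-11) + (0)·(95) + (1)·(29) + (0)·(-9) = 5
  c_3 = (0)·(-89) + (-1)·(-34) + (0)·(24) + (1)·(-11) + (0)·(95) + (0)·(29) + (0)·(-9) = 23
  c_4 = (-1)·(-89) + (0)·(-34) + (0)·(24) + (1)·(-11) + (0)·(95) + (-2)·(29) + (0)·(-9) = 20
  c_5 = (0)·(-89) + (0)·(-34) + (1)·(24) + (0)·(-11) + (0)·(95) + (0)·(29) + (0)·(-9) = 24
  c_6 = (0)·(-89) + (-2)·(-34) + (2)·(24) + (0)·(-11) + (-1)·(95) + (0)·(29) + (2)·(-9) = 3
  c_7 = (0)·(-89) + (0)·(-34) + (0)·(24) + (-1)·(-11) + (0)·(95) + (0)·(29) + (0)·(-9) = 11
Base-3 expansion of each c_i:
  c_1 = 25 = 1·3^0 + 2·3^1 + 2·3^2
  c_2 = 5 = 2·3^0 + 1·3^1
  c_3 = 23 = 2·3^0 + 1·3^1 + 2·3^2
  c_4 = 20 = 2·3^0 + 0·3^1 + 2·3^2
  c_5 = 24 = 0·3^0 + 2·3^1 + 2·3^2
  c_6 = 3 = 0·3^0 + 1·3^1
  c_7 = 11 = 2·3^0 + 0·3^1 + 1·3^2
λ_0 = (1, 2, 2, 2, 0, 0, 2)
λ_1 = (2, 1, 1, 0, 2, 1, 0)
λ_2 = (2, 0, 2, 2, 2, 0, 1)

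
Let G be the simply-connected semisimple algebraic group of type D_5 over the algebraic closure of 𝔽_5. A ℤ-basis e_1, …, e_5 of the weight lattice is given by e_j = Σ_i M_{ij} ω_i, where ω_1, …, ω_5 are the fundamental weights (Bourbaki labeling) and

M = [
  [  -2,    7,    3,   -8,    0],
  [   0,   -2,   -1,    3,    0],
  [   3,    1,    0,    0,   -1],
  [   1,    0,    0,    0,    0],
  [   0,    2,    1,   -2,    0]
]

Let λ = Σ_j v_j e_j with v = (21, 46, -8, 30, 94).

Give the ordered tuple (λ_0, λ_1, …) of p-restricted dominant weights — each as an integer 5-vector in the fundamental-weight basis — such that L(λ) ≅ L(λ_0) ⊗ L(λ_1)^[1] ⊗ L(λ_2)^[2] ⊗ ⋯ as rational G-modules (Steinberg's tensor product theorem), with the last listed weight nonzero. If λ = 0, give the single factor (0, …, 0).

((1, 1, 0, 1, 4), (3, 1, 3, 4, 4))

Converting to the ω-basis (c_i = row i of M dotted with v = (21, 46, -8, 30, 94)):
  c_1 = (-2)·(21) + 7·46 + (3)·(-8) + (-8)·(30) + 0·94 = 16
  c_2 = 0·21 + (-2)·(46) + (-1)·(-8) + 3·30 + 0·94 = 6
  c_3 = 3·21 + 1·46 + (0)·(-8) + 0·30 + (-1)·(94) = 15
  c_4 = 1·21 + 0·46 + (0)·(-8) + 0·30 + 0·94 = 21
  c_5 = 0·21 + 2·46 + (1)·(-8) + (-2)·(30) + 0·94 = 24
p = 5; digits c_i = Σ_j d_{ij}·5^j, 0 ≤ d_{ij} < 5:
  c_1 = 16 = 1·5^0 + 3·5^1
  c_2 = 6 = 1·5^0 + 1·5^1
  c_3 = 15 = 0·5^0 + 3·5^1
  c_4 = 21 = 1·5^0 + 4·5^1
  c_5 = 24 = 4·5^0 + 4·5^1
p-restricted factor λ_0 = (1, 1, 0, 1, 4)
p-restricted factor λ_1 = (3, 1, 3, 4, 4)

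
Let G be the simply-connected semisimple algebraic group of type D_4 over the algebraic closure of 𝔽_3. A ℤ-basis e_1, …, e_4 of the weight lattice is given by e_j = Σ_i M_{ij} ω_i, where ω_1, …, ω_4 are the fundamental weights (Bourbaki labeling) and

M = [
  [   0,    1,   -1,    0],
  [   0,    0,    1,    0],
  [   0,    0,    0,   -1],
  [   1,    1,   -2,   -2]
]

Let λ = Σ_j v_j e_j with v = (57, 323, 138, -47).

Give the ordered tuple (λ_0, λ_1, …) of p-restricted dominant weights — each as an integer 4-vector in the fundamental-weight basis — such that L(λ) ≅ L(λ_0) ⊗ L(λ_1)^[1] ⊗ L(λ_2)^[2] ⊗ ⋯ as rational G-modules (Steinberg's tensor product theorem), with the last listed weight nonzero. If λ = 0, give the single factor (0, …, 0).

Change of basis e → ω: c = M·v where v = (57, 323, 138, -47):
  c_1 = 0*57 + 1*323 + -1*138 + 0*-47 = 185
  c_2 = 0*57 + 0*323 + 1*138 + 0*-47 = 138
  c_3 = 0*57 + 0*323 + 0*138 + -1*-47 = 47
  c_4 = 1*57 + 1*323 + -2*138 + -2*-47 = 198
Base-3 expansion of each c_i:
  c_1 = 185 = 2·3^0 + 1·3^1 + 2·3^2 + 0·3^3 + 2·3^4
  c_2 = 138 = 0·3^0 + 1·3^1 + 0·3^2 + 2·3^3 + 1·3^4
  c_3 = 47 = 2·3^0 + 0·3^1 + 2·3^2 + 1·3^3
  c_4 = 198 = 0·3^0 + 0·3^1 + 1·3^2 + 1·3^3 + 2·3^4
p-restricted factor λ_0 = (2, 0, 2, 0)
p-restricted factor λ_1 = (1, 1, 0, 0)
p-restricted factor λ_2 = (2, 0, 2, 1)
p-restricted factor λ_3 = (0, 2, 1, 1)
p-restricted factor λ_4 = (2, 1, 0, 2)

((2, 0, 2, 0), (1, 1, 0, 0), (2, 0, 2, 1), (0, 2, 1, 1), (2, 1, 0, 2))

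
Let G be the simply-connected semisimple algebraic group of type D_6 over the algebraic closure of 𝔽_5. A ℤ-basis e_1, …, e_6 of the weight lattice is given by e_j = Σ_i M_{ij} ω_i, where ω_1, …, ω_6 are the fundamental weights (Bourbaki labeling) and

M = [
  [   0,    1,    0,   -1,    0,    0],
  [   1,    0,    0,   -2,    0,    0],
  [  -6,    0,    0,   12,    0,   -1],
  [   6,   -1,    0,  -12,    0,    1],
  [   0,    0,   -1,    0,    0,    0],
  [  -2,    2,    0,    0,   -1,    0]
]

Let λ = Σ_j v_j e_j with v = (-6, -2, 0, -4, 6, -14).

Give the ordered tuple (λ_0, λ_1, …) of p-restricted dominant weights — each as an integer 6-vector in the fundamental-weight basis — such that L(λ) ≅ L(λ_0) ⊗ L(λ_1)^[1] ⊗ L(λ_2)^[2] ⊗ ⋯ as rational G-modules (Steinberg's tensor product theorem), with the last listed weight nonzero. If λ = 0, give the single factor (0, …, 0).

Compute c_i = Σ_j M_{ij} v_j with v = (-6, -2, 0, -4, 6, -14):
  c_1 = (0)·(-6) + (1)·(-2) + 0·0 + (-1)·(-4) + 0·6 + (0)·(-14) = 2
  c_2 = (1)·(-6) + (0)·(-2) + 0·0 + (-2)·(-4) + 0·6 + (0)·(-14) = 2
  c_3 = (-6)·(-6) + (0)·(-2) + 0·0 + (12)·(-4) + 0·6 + (-1)·(-14) = 2
  c_4 = (6)·(-6) + (-1)·(-2) + 0·0 + (-12)·(-4) + 0·6 + (1)·(-14) = 0
  c_5 = (0)·(-6) + (0)·(-2) + (-1)·(0) + (0)·(-4) + 0·6 + (0)·(-14) = 0
  c_6 = (-2)·(-6) + (2)·(-2) + 0·0 + (0)·(-4) + (-1)·(6) + (0)·(-14) = 2
Base-5 expansion of each c_i:
  c_1 = 2 = 2·5^0
  c_2 = 2 = 2·5^0
  c_3 = 2 = 2·5^0
  c_4 = 0
  c_5 = 0
  c_6 = 2 = 2·5^0
Factor λ_0 = (2, 2, 2, 0, 0, 2)

((2, 2, 2, 0, 0, 2),)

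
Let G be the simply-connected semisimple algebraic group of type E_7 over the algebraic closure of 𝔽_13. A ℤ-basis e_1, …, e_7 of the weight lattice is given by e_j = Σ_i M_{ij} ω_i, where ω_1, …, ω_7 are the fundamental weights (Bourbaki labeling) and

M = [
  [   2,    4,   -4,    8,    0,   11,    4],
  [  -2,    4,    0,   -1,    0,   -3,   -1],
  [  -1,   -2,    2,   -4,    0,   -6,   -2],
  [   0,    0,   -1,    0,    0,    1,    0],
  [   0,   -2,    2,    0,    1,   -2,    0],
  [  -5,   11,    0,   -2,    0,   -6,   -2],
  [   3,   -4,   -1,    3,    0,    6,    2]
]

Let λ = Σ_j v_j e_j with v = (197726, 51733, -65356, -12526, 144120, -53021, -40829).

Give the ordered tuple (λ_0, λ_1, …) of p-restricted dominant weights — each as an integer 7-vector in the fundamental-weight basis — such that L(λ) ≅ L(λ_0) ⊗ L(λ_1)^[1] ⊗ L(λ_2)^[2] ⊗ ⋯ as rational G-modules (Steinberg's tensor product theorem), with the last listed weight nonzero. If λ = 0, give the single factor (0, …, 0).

In the fundamental-weight basis, λ has coordinates c = M·v (v = (197726, 51733, -65356, -12526, 144120, -53021, -40829)):
  c_1 = 2*197726 + 4*51733 + -4*-65356 + 8*-12526 + 0*144120 + 11*-53021 + 4*-40829 = 17053
  c_2 = -2*197726 + 4*51733 + 0*-65356 + -1*-12526 + 0*144120 + -3*-53021 + -1*-40829 = 23898
  c_3 = -1*197726 + -2*51733 + 2*-65356 + -4*-12526 + 0*144120 + -6*-53021 + -2*-40829 = 17984
  c_4 = 0*197726 + 0*51733 + -1*-65356 + 0*-12526 + 0*144120 + 1*-53021 + 0*-40829 = 12335
  c_5 = 0*197726 + -2*51733 + 2*-65356 + 0*-12526 + 1*144120 + -2*-53021 + 0*-40829 = 15984
  c_6 = -5*197726 + 11*51733 + 0*-65356 + -2*-12526 + 0*144120 + -6*-53021 + -2*-40829 = 5269
  c_7 = 3*197726 + -4*51733 + -1*-65356 + 3*-12526 + 0*144120 + 6*-53021 + 2*-40829 = 14240
p = 13; digits c_i = Σ_j d_{ij}·13^j, 0 ≤ d_{ij} < 13:
  c_1 = 17053 = 10·13^0 + 11·13^1 + 9·13^2 + 7·13^3
  c_2 = 23898 = 4·13^0 + 5·13^1 + 11·13^2 + 10·13^3
  c_3 = 17984 = 5·13^0 + 5·13^1 + 2·13^2 + 8·13^3
  c_4 = 12335 = 11·13^0 + 12·13^1 + 7·13^2 + 5·13^3
  c_5 = 15984 = 7·13^0 + 7·13^1 + 3·13^2 + 7·13^3
  c_6 = 5269 = 4·13^0 + 2·13^1 + 5·13^2 + 2·13^3
  c_7 = 14240 = 5·13^0 + 3·13^1 + 6·13^2 + 6·13^3
p-restricted factor λ_0 = (10, 4, 5, 11, 7, 4, 5)
p-restricted factor λ_1 = (11, 5, 5, 12, 7, 2, 3)
p-restricted factor λ_2 = (9, 11, 2, 7, 3, 5, 6)
p-restricted factor λ_3 = (7, 10, 8, 5, 7, 2, 6)

((10, 4, 5, 11, 7, 4, 5), (11, 5, 5, 12, 7, 2, 3), (9, 11, 2, 7, 3, 5, 6), (7, 10, 8, 5, 7, 2, 6))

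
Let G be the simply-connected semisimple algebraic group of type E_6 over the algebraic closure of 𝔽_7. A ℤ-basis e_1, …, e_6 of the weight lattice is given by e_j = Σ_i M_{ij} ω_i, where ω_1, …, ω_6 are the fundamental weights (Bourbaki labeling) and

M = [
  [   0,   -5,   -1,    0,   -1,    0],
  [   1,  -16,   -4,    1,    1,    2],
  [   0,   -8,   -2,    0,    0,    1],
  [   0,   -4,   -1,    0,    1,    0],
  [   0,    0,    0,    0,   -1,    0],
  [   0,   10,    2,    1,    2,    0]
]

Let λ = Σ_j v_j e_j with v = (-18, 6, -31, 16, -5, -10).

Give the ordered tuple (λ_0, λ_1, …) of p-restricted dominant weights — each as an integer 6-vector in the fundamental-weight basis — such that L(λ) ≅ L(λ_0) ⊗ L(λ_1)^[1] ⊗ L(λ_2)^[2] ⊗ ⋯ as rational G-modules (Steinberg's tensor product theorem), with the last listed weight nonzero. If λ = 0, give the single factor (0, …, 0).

((6, 1, 4, 2, 5, 4),)

Change of basis e → ω: c = M·v where v = (-18, 6, -31, 16, -5, -10):
  c_1 = 0*-18 + -5*6 + -1*-31 + 0*16 + -1*-5 + 0*-10 = 6
  c_2 = 1*-18 + -16*6 + -4*-31 + 1*16 + 1*-5 + 2*-10 = 1
  c_3 = 0*-18 + -8*6 + -2*-31 + 0*16 + 0*-5 + 1*-10 = 4
  c_4 = 0*-18 + -4*6 + -1*-31 + 0*16 + 1*-5 + 0*-10 = 2
  c_5 = 0*-18 + 0*6 + 0*-31 + 0*16 + -1*-5 + 0*-10 = 5
  c_6 = 0*-18 + 10*6 + 2*-31 + 1*16 + 2*-5 + 0*-10 = 4
Base-7 expansion of each c_i:
  c_1 = 6 = 6·7^0
  c_2 = 1 = 1·7^0
  c_3 = 4 = 4·7^0
  c_4 = 2 = 2·7^0
  c_5 = 5 = 5·7^0
  c_6 = 4 = 4·7^0
p-restricted factor λ_0 = (6, 1, 4, 2, 5, 4)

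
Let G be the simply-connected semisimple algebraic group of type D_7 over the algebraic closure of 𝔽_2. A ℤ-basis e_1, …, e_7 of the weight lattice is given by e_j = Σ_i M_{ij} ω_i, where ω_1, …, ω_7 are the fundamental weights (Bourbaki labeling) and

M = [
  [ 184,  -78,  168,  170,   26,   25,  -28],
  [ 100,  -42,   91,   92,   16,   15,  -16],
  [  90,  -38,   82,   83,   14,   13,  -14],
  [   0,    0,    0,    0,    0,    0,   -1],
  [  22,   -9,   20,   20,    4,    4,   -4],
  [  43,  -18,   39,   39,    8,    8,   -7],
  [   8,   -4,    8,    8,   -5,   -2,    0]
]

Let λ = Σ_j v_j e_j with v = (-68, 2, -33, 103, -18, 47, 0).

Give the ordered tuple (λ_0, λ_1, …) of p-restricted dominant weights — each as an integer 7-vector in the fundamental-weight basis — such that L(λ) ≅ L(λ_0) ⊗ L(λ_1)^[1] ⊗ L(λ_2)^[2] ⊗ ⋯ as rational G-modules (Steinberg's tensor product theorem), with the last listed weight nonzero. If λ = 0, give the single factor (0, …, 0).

In the fundamental-weight basis, λ has coordinates c = M·v (v = (-68, 2, -33, 103, -18, 47, 0)):
  c_1 = 184*-68 + -78*2 + 168*-33 + 170*103 + 26*-18 + 25*47 + -28*0 = 5
  c_2 = 100*-68 + -42*2 + 91*-33 + 92*103 + 16*-18 + 15*47 + -16*0 = 6
  c_3 = 90*-68 + -38*2 + 82*-33 + 83*103 + 14*-18 + 13*47 + -14*0 = 6
  c_4 = 0*-68 + 0*2 + 0*-33 + 0*103 + 0*-18 + 0*47 + -1*0 = 0
  c_5 = 22*-68 + -9*2 + 20*-33 + 20*103 + 4*-18 + 4*47 + -4*0 = 2
  c_6 = 43*-68 + -18*2 + 39*-33 + 39*103 + 8*-18 + 8*47 + -7*0 = 2
  c_7 = 8*-68 + -4*2 + 8*-33 + 8*103 + -5*-18 + -2*47 + 0*0 = 4
Base-2 expansion of each c_i:
  c_1 = 5 = 1·2^0 + 0·2^1 + 1·2^2
  c_2 = 6 = 0·2^0 + 1·2^1 + 1·2^2
  c_3 = 6 = 0·2^0 + 1·2^1 + 1·2^2
  c_4 = 0
  c_5 = 2 = 0·2^0 + 1·2^1
  c_6 = 2 = 0·2^0 + 1·2^1
  c_7 = 4 = 0·2^0 + 0·2^1 + 1·2^2
Factor λ_0 = (1, 0, 0, 0, 0, 0, 0)
Factor λ_1 = (0, 1, 1, 0, 1, 1, 0)
Factor λ_2 = (1, 1, 1, 0, 0, 0, 1)

((1, 0, 0, 0, 0, 0, 0), (0, 1, 1, 0, 1, 1, 0), (1, 1, 1, 0, 0, 0, 1))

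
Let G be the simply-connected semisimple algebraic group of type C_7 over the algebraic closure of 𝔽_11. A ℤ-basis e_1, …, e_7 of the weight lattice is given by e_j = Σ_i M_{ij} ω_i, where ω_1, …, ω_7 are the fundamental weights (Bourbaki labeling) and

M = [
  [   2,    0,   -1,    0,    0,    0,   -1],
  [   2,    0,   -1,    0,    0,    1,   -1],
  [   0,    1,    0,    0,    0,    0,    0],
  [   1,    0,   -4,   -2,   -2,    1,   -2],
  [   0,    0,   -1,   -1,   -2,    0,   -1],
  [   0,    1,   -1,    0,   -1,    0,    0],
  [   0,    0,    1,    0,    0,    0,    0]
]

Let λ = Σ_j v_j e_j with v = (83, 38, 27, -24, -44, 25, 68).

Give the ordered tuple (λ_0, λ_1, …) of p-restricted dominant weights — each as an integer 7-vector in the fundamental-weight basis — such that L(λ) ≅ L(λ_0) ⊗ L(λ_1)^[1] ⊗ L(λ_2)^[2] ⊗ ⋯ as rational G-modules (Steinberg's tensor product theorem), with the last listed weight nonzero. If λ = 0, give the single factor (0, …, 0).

((5, 8, 5, 0, 6, 0, 5), (6, 8, 3, 0, 1, 5, 2))

Change of basis e → ω: c = M·v where v = (83, 38, 27, -24, -44, 25, 68):
  c_1 = 2·83 + 0·38 + (-1)·(27) + (0)·(-24) + (0)·(-44) + 0·25 + (-1)·(68) = 71
  c_2 = 2·83 + 0·38 + (-1)·(27) + (0)·(-24) + (0)·(-44) + 1·25 + (-1)·(68) = 96
  c_3 = 0·83 + 1·38 + 0·27 + (0)·(-24) + (0)·(-44) + 0·25 + 0·68 = 38
  c_4 = 1·83 + 0·38 + (-4)·(27) + (-2)·(-24) + (-2)·(-44) + 1·25 + (-2)·(68) = 0
  c_5 = 0·83 + 0·38 + (-1)·(27) + (-1)·(-24) + (-2)·(-44) + 0·25 + (-1)·(68) = 17
  c_6 = 0·83 + 1·38 + (-1)·(27) + (0)·(-24) + (-1)·(-44) + 0·25 + 0·68 = 55
  c_7 = 0·83 + 0·38 + 1·27 + (0)·(-24) + (0)·(-44) + 0·25 + 0·68 = 27
Writing each c_i in base p = 11:
  c_1 = 71 = 5·11^0 + 6·11^1
  c_2 = 96 = 8·11^0 + 8·11^1
  c_3 = 38 = 5·11^0 + 3·11^1
  c_4 = 0
  c_5 = 17 = 6·11^0 + 1·11^1
  c_6 = 55 = 0·11^0 + 5·11^1
  c_7 = 27 = 5·11^0 + 2·11^1
p-restricted factor λ_0 = (5, 8, 5, 0, 6, 0, 5)
p-restricted factor λ_1 = (6, 8, 3, 0, 1, 5, 2)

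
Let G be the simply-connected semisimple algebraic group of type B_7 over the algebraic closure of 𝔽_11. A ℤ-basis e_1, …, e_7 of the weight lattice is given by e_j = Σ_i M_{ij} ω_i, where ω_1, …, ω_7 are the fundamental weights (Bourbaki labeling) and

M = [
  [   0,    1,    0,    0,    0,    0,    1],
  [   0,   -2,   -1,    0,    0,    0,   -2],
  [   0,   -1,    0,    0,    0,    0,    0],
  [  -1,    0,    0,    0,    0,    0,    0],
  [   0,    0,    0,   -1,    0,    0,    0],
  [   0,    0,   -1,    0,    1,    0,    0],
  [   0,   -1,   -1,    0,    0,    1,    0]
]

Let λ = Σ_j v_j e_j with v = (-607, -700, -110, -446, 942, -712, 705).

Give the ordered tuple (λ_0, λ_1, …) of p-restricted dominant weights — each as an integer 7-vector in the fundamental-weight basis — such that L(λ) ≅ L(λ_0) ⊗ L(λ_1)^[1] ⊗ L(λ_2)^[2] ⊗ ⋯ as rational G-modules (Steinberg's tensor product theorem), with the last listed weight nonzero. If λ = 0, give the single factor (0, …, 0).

ω-coordinates c = M·v, v = (-607, -700, -110, -446, 942, -712, 705):
  c_1 = (0)·(-607) + (1)·(-700) + (0)·(-110) + (0)·(-446) + 0·942 + (0)·(-712) + 1·705 = 5
  c_2 = (0)·(-607) + (-2)·(-700) + (-1)·(-110) + (0)·(-446) + 0·942 + (0)·(-712) + (-2)·(705) = 100
  c_3 = (0)·(-607) + (-1)·(-700) + (0)·(-110) + (0)·(-446) + 0·942 + (0)·(-712) + 0·705 = 700
  c_4 = (-1)·(-607) + (0)·(-700) + (0)·(-110) + (0)·(-446) + 0·942 + (0)·(-712) + 0·705 = 607
  c_5 = (0)·(-607) + (0)·(-700) + (0)·(-110) + (-1)·(-446) + 0·942 + (0)·(-712) + 0·705 = 446
  c_6 = (0)·(-607) + (0)·(-700) + (-1)·(-110) + (0)·(-446) + 1·942 + (0)·(-712) + 0·705 = 1052
  c_7 = (0)·(-607) + (-1)·(-700) + (-1)·(-110) + (0)·(-446) + 0·942 + (1)·(-712) + 0·705 = 98
Writing each c_i in base p = 11:
  c_1 = 5 = 5·11^0
  c_2 = 100 = 1·11^0 + 9·11^1
  c_3 = 700 = 7·11^0 + 8·11^1 + 5·11^2
  c_4 = 607 = 2·11^0 + 0·11^1 + 5·11^2
  c_5 = 446 = 6·11^0 + 7·11^1 + 3·11^2
  c_6 = 1052 = 7·11^0 + 7·11^1 + 8·11^2
  c_7 = 98 = 10·11^0 + 8·11^1
p-restricted factor λ_0 = (5, 1, 7, 2, 6, 7, 10)
p-restricted factor λ_1 = (0, 9, 8, 0, 7, 7, 8)
p-restricted factor λ_2 = (0, 0, 5, 5, 3, 8, 0)

((5, 1, 7, 2, 6, 7, 10), (0, 9, 8, 0, 7, 7, 8), (0, 0, 5, 5, 3, 8, 0))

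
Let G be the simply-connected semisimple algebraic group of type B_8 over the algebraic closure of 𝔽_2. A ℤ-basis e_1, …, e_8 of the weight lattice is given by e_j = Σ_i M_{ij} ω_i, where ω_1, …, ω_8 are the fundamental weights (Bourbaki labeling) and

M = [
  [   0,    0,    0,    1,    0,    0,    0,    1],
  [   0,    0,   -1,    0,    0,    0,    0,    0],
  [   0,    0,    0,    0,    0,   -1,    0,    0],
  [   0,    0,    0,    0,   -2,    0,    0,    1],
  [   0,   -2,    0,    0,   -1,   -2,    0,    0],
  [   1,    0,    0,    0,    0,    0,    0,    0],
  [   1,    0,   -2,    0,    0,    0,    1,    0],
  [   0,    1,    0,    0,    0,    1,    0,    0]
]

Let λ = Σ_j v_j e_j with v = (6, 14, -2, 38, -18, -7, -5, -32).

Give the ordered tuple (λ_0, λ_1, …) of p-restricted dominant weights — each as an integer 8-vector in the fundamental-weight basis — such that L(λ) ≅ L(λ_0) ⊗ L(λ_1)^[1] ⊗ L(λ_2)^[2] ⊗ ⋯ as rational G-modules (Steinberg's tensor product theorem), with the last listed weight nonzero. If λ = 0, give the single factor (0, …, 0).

ω-coordinates c = M·v, v = (6, 14, -2, 38, -18, -7, -5, -32):
  c_1 = 0*6 + 0*14 + 0*-2 + 1*38 + 0*-18 + 0*-7 + 0*-5 + 1*-32 = 6
  c_2 = 0*6 + 0*14 + -1*-2 + 0*38 + 0*-18 + 0*-7 + 0*-5 + 0*-32 = 2
  c_3 = 0*6 + 0*14 + 0*-2 + 0*38 + 0*-18 + -1*-7 + 0*-5 + 0*-32 = 7
  c_4 = 0*6 + 0*14 + 0*-2 + 0*38 + -2*-18 + 0*-7 + 0*-5 + 1*-32 = 4
  c_5 = 0*6 + -2*14 + 0*-2 + 0*38 + -1*-18 + -2*-7 + 0*-5 + 0*-32 = 4
  c_6 = 1*6 + 0*14 + 0*-2 + 0*38 + 0*-18 + 0*-7 + 0*-5 + 0*-32 = 6
  c_7 = 1*6 + 0*14 + -2*-2 + 0*38 + 0*-18 + 0*-7 + 1*-5 + 0*-32 = 5
  c_8 = 0*6 + 1*14 + 0*-2 + 0*38 + 0*-18 + 1*-7 + 0*-5 + 0*-32 = 7
Base-2 expansion of each c_i:
  c_1 = 6 = 0·2^0 + 1·2^1 + 1·2^2
  c_2 = 2 = 0·2^0 + 1·2^1
  c_3 = 7 = 1·2^0 + 1·2^1 + 1·2^2
  c_4 = 4 = 0·2^0 + 0·2^1 + 1·2^2
  c_5 = 4 = 0·2^0 + 0·2^1 + 1·2^2
  c_6 = 6 = 0·2^0 + 1·2^1 + 1·2^2
  c_7 = 5 = 1·2^0 + 0·2^1 + 1·2^2
  c_8 = 7 = 1·2^0 + 1·2^1 + 1·2^2
p-restricted factor λ_0 = (0, 0, 1, 0, 0, 0, 1, 1)
p-restricted factor λ_1 = (1, 1, 1, 0, 0, 1, 0, 1)
p-restricted factor λ_2 = (1, 0, 1, 1, 1, 1, 1, 1)

((0, 0, 1, 0, 0, 0, 1, 1), (1, 1, 1, 0, 0, 1, 0, 1), (1, 0, 1, 1, 1, 1, 1, 1))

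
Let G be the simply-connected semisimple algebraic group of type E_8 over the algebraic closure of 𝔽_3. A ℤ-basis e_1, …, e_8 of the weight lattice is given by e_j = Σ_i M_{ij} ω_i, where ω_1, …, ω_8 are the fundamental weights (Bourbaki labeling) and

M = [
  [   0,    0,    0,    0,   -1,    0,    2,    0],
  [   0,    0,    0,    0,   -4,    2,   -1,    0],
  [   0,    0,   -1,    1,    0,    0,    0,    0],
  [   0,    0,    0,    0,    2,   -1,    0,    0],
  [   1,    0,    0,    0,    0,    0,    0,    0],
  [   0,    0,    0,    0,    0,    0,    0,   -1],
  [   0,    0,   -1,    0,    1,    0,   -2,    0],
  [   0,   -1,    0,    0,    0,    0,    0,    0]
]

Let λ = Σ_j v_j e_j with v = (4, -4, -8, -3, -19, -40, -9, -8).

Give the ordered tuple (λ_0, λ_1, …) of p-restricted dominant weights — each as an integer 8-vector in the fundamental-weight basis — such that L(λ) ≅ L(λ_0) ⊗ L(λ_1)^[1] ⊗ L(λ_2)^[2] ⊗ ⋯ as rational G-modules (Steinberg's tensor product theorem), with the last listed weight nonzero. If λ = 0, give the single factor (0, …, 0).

((1, 2, 2, 2, 1, 2, 1, 1), (0, 1, 1, 0, 1, 2, 2, 1))

ω-coordinates c = M·v, v = (4, -4, -8, -3, -19, -40, -9, -8):
  c_1 = 0·4 + (0)·(-4) + (0)·(-8) + (0)·(-3) + (-1)·(-19) + (0)·(-40) + (2)·(-9) + (0)·(-8) = 1
  c_2 = 0·4 + (0)·(-4) + (0)·(-8) + (0)·(-3) + (-4)·(-19) + (2)·(-40) + (-1)·(-9) + (0)·(-8) = 5
  c_3 = 0·4 + (0)·(-4) + (-1)·(-8) + (1)·(-3) + (0)·(-19) + (0)·(-40) + (0)·(-9) + (0)·(-8) = 5
  c_4 = 0·4 + (0)·(-4) + (0)·(-8) + (0)·(-3) + (2)·(-19) + (-1)·(-40) + (0)·(-9) + (0)·(-8) = 2
  c_5 = 1·4 + (0)·(-4) + (0)·(-8) + (0)·(-3) + (0)·(-19) + (0)·(-40) + (0)·(-9) + (0)·(-8) = 4
  c_6 = 0·4 + (0)·(-4) + (0)·(-8) + (0)·(-3) + (0)·(-19) + (0)·(-40) + (0)·(-9) + (-1)·(-8) = 8
  c_7 = 0·4 + (0)·(-4) + (-1)·(-8) + (0)·(-3) + (1)·(-19) + (0)·(-40) + (-2)·(-9) + (0)·(-8) = 7
  c_8 = 0·4 + (-1)·(-4) + (0)·(-8) + (0)·(-3) + (0)·(-19) + (0)·(-40) + (0)·(-9) + (0)·(-8) = 4
p = 3; digits c_i = Σ_j d_{ij}·3^j, 0 ≤ d_{ij} < 3:
  c_1 = 1 = 1·3^0
  c_2 = 5 = 2·3^0 + 1·3^1
  c_3 = 5 = 2·3^0 + 1·3^1
  c_4 = 2 = 2·3^0
  c_5 = 4 = 1·3^0 + 1·3^1
  c_6 = 8 = 2·3^0 + 2·3^1
  c_7 = 7 = 1·3^0 + 2·3^1
  c_8 = 4 = 1·3^0 + 1·3^1
λ_0 = (1, 2, 2, 2, 1, 2, 1, 1)
λ_1 = (0, 1, 1, 0, 1, 2, 2, 1)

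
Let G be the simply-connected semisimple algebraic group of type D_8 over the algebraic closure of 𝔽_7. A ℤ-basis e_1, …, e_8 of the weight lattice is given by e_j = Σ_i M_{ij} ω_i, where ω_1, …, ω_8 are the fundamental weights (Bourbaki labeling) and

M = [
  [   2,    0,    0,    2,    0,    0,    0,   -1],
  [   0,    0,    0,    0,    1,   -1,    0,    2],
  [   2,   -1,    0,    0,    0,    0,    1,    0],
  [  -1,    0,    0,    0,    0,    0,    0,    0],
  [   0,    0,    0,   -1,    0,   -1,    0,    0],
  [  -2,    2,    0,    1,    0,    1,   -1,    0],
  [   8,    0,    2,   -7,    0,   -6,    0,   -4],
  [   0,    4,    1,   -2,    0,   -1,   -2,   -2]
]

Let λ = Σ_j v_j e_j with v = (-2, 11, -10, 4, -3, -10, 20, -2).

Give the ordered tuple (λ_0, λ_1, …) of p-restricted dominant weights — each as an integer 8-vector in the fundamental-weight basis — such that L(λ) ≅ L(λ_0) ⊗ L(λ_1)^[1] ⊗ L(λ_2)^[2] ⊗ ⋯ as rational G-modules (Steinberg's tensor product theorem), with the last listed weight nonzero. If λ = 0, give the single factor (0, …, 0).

((6, 3, 5, 2, 6, 0, 4, 0),)

In the fundamental-weight basis, λ has coordinates c = M·v (v = (-2, 11, -10, 4, -3, -10, 20, -2)):
  c_1 = (2)·(-2) + (0)·(11) + (0)·(-10) + (2)·(4) + (0)·(-3) + (0)·(-10) + (0)·(20) + (-1)·(-2) = 6
  c_2 = (0)·(-2) + (0)·(11) + (0)·(-10) + (0)·(4) + (1)·(-3) + (-1)·(-10) + (0)·(20) + (2)·(-2) = 3
  c_3 = (2)·(-2) + (-1)·(11) + (0)·(-10) + (0)·(4) + (0)·(-3) + (0)·(-10) + (1)·(20) + (0)·(-2) = 5
  c_4 = (-1)·(-2) + (0)·(11) + (0)·(-10) + (0)·(4) + (0)·(-3) + (0)·(-10) + (0)·(20) + (0)·(-2) = 2
  c_5 = (0)·(-2) + (0)·(11) + (0)·(-10) + (-1)·(4) + (0)·(-3) + (-1)·(-10) + (0)·(20) + (0)·(-2) = 6
  c_6 = (-2)·(-2) + (2)·(11) + (0)·(-10) + (1)·(4) + (0)·(-3) + (1)·(-10) + (-1)·(20) + (0)·(-2) = 0
  c_7 = (8)·(-2) + (0)·(11) + (2)·(-10) + (-7)·(4) + (0)·(-3) + (-6)·(-10) + (0)·(20) + (-4)·(-2) = 4
  c_8 = (0)·(-2) + (4)·(11) + (1)·(-10) + (-2)·(4) + (0)·(-3) + (-1)·(-10) + (-2)·(20) + (-2)·(-2) = 0
p = 7; digits c_i = Σ_j d_{ij}·7^j, 0 ≤ d_{ij} < 7:
  c_1 = 6 = 6·7^0
  c_2 = 3 = 3·7^0
  c_3 = 5 = 5·7^0
  c_4 = 2 = 2·7^0
  c_5 = 6 = 6·7^0
  c_6 = 0
  c_7 = 4 = 4·7^0
  c_8 = 0
p-restricted factor λ_0 = (6, 3, 5, 2, 6, 0, 4, 0)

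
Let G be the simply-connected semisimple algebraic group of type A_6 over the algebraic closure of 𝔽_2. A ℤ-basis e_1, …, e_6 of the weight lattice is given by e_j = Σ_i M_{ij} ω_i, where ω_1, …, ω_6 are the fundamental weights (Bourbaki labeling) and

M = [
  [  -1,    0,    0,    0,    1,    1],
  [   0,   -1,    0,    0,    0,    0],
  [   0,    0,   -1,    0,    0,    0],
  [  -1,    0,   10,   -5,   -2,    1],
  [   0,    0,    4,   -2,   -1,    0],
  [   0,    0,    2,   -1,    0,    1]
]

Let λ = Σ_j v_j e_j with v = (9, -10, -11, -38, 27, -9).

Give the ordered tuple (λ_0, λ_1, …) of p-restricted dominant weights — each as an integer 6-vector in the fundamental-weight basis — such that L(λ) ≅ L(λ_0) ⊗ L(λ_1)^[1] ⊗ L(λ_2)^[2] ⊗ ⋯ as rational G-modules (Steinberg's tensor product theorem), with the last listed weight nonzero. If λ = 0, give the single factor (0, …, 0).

In the fundamental-weight basis, λ has coordinates c = M·v (v = (9, -10, -11, -38, 27, -9)):
  c_1 = (-1)·(9) + (0)·(-10) + (0)·(-11) + (0)·(-38) + (1)·(27) + (1)·(-9) = 9
  c_2 = (0)·(9) + (-1)·(-10) + (0)·(-11) + (0)·(-38) + (0)·(27) + (0)·(-9) = 10
  c_3 = (0)·(9) + (0)·(-10) + (-1)·(-11) + (0)·(-38) + (0)·(27) + (0)·(-9) = 11
  c_4 = (-1)·(9) + (0)·(-10) + (10)·(-11) + (-5)·(-38) + (-2)·(27) + (1)·(-9) = 8
  c_5 = (0)·(9) + (0)·(-10) + (4)·(-11) + (-2)·(-38) + (-1)·(27) + (0)·(-9) = 5
  c_6 = (0)·(9) + (0)·(-10) + (2)·(-11) + (-1)·(-38) + (0)·(27) + (1)·(-9) = 7
Expand coordinatewise in base 2:
  c_1 = 9 = 1·2^0 + 0·2^1 + 0·2^2 + 1·2^3
  c_2 = 10 = 0·2^0 + 1·2^1 + 0·2^2 + 1·2^3
  c_3 = 11 = 1·2^0 + 1·2^1 + 0·2^2 + 1·2^3
  c_4 = 8 = 0·2^0 + 0·2^1 + 0·2^2 + 1·2^3
  c_5 = 5 = 1·2^0 + 0·2^1 + 1·2^2
  c_6 = 7 = 1·2^0 + 1·2^1 + 1·2^2
p-restricted factor λ_0 = (1, 0, 1, 0, 1, 1)
p-restricted factor λ_1 = (0, 1, 1, 0, 0, 1)
p-restricted factor λ_2 = (0, 0, 0, 0, 1, 1)
p-restricted factor λ_3 = (1, 1, 1, 1, 0, 0)

((1, 0, 1, 0, 1, 1), (0, 1, 1, 0, 0, 1), (0, 0, 0, 0, 1, 1), (1, 1, 1, 1, 0, 0))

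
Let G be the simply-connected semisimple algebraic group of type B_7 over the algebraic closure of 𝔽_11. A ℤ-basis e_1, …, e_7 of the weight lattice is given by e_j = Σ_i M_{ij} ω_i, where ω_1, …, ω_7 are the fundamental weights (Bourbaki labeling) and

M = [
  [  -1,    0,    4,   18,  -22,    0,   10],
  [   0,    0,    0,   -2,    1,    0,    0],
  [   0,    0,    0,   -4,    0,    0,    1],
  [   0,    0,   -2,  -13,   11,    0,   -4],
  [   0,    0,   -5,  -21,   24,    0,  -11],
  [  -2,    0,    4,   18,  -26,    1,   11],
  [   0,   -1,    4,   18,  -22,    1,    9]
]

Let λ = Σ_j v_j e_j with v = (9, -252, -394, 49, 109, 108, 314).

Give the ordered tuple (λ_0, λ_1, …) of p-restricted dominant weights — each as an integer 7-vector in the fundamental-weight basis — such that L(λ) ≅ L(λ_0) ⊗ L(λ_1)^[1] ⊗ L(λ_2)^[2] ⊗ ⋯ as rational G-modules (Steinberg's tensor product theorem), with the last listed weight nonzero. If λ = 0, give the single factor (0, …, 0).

In the fundamental-weight basis, λ has coordinates c = M·v (v = (9, -252, -394, 49, 109, 108, 314)):
  c_1 = (-1)·(9) + (0)·(-252) + (4)·(-394) + 18·49 + (-22)·(109) + 0·108 + 10·314 = 39
  c_2 = 0·9 + (0)·(-252) + (0)·(-394) + (-2)·(49) + 1·109 + 0·108 + 0·314 = 11
  c_3 = 0·9 + (0)·(-252) + (0)·(-394) + (-4)·(49) + 0·109 + 0·108 + 1·314 = 118
  c_4 = 0·9 + (0)·(-252) + (-2)·(-394) + (-13)·(49) + 11·109 + 0·108 + (-4)·(314) = 94
  c_5 = 0·9 + (0)·(-252) + (-5)·(-394) + (-21)·(49) + 24·109 + 0·108 + (-11)·(314) = 103
  c_6 = (-2)·(9) + (0)·(-252) + (4)·(-394) + 18·49 + (-26)·(109) + 1·108 + 11·314 = 16
  c_7 = 0·9 + (-1)·(-252) + (4)·(-394) + 18·49 + (-22)·(109) + 1·108 + 9·314 = 94
p = 11; digits c_i = Σ_j d_{ij}·11^j, 0 ≤ d_{ij} < 11:
  c_1 = 39 = 6·11^0 + 3·11^1
  c_2 = 11 = 0·11^0 + 1·11^1
  c_3 = 118 = 8·11^0 + 10·11^1
  c_4 = 94 = 6·11^0 + 8·11^1
  c_5 = 103 = 4·11^0 + 9·11^1
  c_6 = 16 = 5·11^0 + 1·11^1
  c_7 = 94 = 6·11^0 + 8·11^1
Factor λ_0 = (6, 0, 8, 6, 4, 5, 6)
Factor λ_1 = (3, 1, 10, 8, 9, 1, 8)

((6, 0, 8, 6, 4, 5, 6), (3, 1, 10, 8, 9, 1, 8))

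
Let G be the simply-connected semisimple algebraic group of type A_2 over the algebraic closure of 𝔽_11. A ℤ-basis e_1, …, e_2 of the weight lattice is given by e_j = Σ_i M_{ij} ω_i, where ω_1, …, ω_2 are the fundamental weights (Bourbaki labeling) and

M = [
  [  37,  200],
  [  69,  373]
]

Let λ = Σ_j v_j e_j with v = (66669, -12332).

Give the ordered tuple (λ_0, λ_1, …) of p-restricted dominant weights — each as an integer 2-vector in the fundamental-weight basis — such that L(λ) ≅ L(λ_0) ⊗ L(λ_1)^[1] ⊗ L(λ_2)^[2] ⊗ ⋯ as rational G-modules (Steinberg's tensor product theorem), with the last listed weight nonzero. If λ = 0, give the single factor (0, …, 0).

((1, 6), (10, 7), (2, 2))

Converting to the ω-basis (c_i = row i of M dotted with v = (66669, -12332)):
  c_1 = 37*66669 + 200*-12332 = 353
  c_2 = 69*66669 + 373*-12332 = 325
Base-11 expansion of each c_i:
  c_1 = 353 = 1·11^0 + 10·11^1 + 2·11^2
  c_2 = 325 = 6·11^0 + 7·11^1 + 2·11^2
Factor λ_0 = (1, 6)
Factor λ_1 = (10, 7)
Factor λ_2 = (2, 2)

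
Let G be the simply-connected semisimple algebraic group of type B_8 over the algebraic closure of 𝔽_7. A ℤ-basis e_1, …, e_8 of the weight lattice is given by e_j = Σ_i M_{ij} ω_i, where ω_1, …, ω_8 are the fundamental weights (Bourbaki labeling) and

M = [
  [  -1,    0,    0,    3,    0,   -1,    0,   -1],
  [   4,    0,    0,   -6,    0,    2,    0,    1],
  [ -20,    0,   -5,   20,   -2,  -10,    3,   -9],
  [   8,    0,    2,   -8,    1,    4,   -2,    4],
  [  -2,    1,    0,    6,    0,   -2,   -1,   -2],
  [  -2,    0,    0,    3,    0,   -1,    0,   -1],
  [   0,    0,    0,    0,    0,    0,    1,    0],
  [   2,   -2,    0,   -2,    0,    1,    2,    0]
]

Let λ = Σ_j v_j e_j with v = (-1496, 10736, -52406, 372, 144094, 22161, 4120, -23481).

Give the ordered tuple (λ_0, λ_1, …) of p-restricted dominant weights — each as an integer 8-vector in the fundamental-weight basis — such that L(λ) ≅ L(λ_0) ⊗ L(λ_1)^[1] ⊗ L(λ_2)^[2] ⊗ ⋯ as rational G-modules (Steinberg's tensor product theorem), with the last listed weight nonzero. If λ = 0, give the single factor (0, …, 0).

((5, 4, 2, 3, 4, 3, 4, 6), (1, 4, 0, 5, 3, 5, 0, 6), (3, 5, 5, 3, 1, 5, 0, 0), (4, 1, 3, 3, 0, 1, 5, 1), (1, 5, 5, 4, 6, 2, 1, 2))

Compute c_i = Σ_j M_{ij} v_j with v = (-1496, 10736, -52406, 372, 144094, 22161, 4120, -23481):
  c_1 = (-1)·(-1496) + (0)·(10736) + (0)·(-52406) + (3)·(372) + (0)·(144094) + (-1)·(22161) + (0)·(4120) + (-1)·(-23481) = 3932
  c_2 = (4)·(-1496) + (0)·(10736) + (0)·(-52406) + (-6)·(372) + (0)·(144094) + (2)·(22161) + (0)·(4120) + (1)·(-23481) = 12625
  c_3 = (-20)·(-1496) + (0)·(10736) + (-5)·(-52406) + (20)·(372) + (-2)·(144094) + (-10)·(22161) + (3)·(4120) + (-9)·(-23481) = 13281
  c_4 = (8)·(-1496) + (0)·(10736) + (2)·(-52406) + (-8)·(372) + (1)·(144094) + (4)·(22161) + (-2)·(4120) + (4)·(-23481) = 10818
  c_5 = (-2)·(-1496) + (1)·(10736) + (0)·(-52406) + (6)·(372) + (0)·(144094) + (-2)·(22161) + (-1)·(4120) + (-2)·(-23481) = 14480
  c_6 = (-2)·(-1496) + (0)·(10736) + (0)·(-52406) + (3)·(372) + (0)·(144094) + (-1)·(22161) + (0)·(4120) + (-1)·(-23481) = 5428
  c_7 = (0)·(-1496) + (0)·(10736) + (0)·(-52406) + (0)·(372) + (0)·(144094) + (0)·(22161) + (1)·(4120) + (0)·(-23481) = 4120
  c_8 = (2)·(-1496) + (-2)·(10736) + (0)·(-52406) + (-2)·(372) + (0)·(144094) + (1)·(22161) + (2)·(4120) + (0)·(-23481) = 5193
Base-7 expansion of each c_i:
  c_1 = 3932 = 5·7^0 + 1·7^1 + 3·7^2 + 4·7^3 + 1·7^4
  c_2 = 12625 = 4·7^0 + 4·7^1 + 5·7^2 + 1·7^3 + 5·7^4
  c_3 = 13281 = 2·7^0 + 0·7^1 + 5·7^2 + 3·7^3 + 5·7^4
  c_4 = 10818 = 3·7^0 + 5·7^1 + 3·7^2 + 3·7^3 + 4·7^4
  c_5 = 14480 = 4·7^0 + 3·7^1 + 1·7^2 + 0·7^3 + 6·7^4
  c_6 = 5428 = 3·7^0 + 5·7^1 + 5·7^2 + 1·7^3 + 2·7^4
  c_7 = 4120 = 4·7^0 + 0·7^1 + 0·7^2 + 5·7^3 + 1·7^4
  c_8 = 5193 = 6·7^0 + 6·7^1 + 0·7^2 + 1·7^3 + 2·7^4
p-restricted factor λ_0 = (5, 4, 2, 3, 4, 3, 4, 6)
p-restricted factor λ_1 = (1, 4, 0, 5, 3, 5, 0, 6)
p-restricted factor λ_2 = (3, 5, 5, 3, 1, 5, 0, 0)
p-restricted factor λ_3 = (4, 1, 3, 3, 0, 1, 5, 1)
p-restricted factor λ_4 = (1, 5, 5, 4, 6, 2, 1, 2)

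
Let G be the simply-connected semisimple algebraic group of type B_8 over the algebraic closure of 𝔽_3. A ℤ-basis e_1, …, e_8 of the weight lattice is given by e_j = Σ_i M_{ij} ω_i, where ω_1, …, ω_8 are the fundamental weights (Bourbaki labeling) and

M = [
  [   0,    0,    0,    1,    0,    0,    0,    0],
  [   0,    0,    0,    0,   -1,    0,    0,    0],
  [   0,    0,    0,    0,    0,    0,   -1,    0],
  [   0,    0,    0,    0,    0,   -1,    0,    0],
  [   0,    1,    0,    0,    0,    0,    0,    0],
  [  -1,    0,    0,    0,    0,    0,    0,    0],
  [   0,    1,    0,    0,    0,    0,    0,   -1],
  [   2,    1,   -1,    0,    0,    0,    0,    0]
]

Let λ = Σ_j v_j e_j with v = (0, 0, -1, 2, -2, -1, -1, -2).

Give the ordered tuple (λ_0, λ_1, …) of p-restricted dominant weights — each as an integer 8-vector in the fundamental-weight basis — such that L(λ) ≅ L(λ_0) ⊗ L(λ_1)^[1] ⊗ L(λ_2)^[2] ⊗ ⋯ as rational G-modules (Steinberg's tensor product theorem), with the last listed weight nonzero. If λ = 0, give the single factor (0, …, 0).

((2, 2, 1, 1, 0, 0, 2, 1),)

Converting to the ω-basis (c_i = row i of M dotted with v = (0, 0, -1, 2, -2, -1, -1, -2)):
  c_1 = 0*0 + 0*0 + 0*-1 + 1*2 + 0*-2 + 0*-1 + 0*-1 + 0*-2 = 2
  c_2 = 0*0 + 0*0 + 0*-1 + 0*2 + -1*-2 + 0*-1 + 0*-1 + 0*-2 = 2
  c_3 = 0*0 + 0*0 + 0*-1 + 0*2 + 0*-2 + 0*-1 + -1*-1 + 0*-2 = 1
  c_4 = 0*0 + 0*0 + 0*-1 + 0*2 + 0*-2 + -1*-1 + 0*-1 + 0*-2 = 1
  c_5 = 0*0 + 1*0 + 0*-1 + 0*2 + 0*-2 + 0*-1 + 0*-1 + 0*-2 = 0
  c_6 = -1*0 + 0*0 + 0*-1 + 0*2 + 0*-2 + 0*-1 + 0*-1 + 0*-2 = 0
  c_7 = 0*0 + 1*0 + 0*-1 + 0*2 + 0*-2 + 0*-1 + 0*-1 + -1*-2 = 2
  c_8 = 2*0 + 1*0 + -1*-1 + 0*2 + 0*-2 + 0*-1 + 0*-1 + 0*-2 = 1
p = 3; digits c_i = Σ_j d_{ij}·3^j, 0 ≤ d_{ij} < 3:
  c_1 = 2 = 2·3^0
  c_2 = 2 = 2·3^0
  c_3 = 1 = 1·3^0
  c_4 = 1 = 1·3^0
  c_5 = 0
  c_6 = 0
  c_7 = 2 = 2·3^0
  c_8 = 1 = 1·3^0
Factor λ_0 = (2, 2, 1, 1, 0, 0, 2, 1)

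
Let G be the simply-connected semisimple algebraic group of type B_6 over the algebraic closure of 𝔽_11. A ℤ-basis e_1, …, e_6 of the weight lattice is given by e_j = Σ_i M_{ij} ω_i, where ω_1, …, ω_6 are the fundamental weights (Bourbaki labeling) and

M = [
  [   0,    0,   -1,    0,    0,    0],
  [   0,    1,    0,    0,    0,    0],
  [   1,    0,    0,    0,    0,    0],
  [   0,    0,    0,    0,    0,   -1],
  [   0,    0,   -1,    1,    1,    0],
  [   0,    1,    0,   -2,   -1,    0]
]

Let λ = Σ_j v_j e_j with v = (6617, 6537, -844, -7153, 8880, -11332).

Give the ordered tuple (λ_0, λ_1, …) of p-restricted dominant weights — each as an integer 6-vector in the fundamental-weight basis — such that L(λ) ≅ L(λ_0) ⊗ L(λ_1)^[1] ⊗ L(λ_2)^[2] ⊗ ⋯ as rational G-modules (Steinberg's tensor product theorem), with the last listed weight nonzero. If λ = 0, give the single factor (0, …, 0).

((8, 3, 6, 2, 8, 6), (10, 0, 7, 7, 2, 9), (6, 10, 10, 5, 10, 10), (0, 4, 4, 8, 1, 8))

ω-coordinates c = M·v, v = (6617, 6537, -844, -7153, 8880, -11332):
  c_1 = 0*6617 + 0*6537 + -1*-844 + 0*-7153 + 0*8880 + 0*-11332 = 844
  c_2 = 0*6617 + 1*6537 + 0*-844 + 0*-7153 + 0*8880 + 0*-11332 = 6537
  c_3 = 1*6617 + 0*6537 + 0*-844 + 0*-7153 + 0*8880 + 0*-11332 = 6617
  c_4 = 0*6617 + 0*6537 + 0*-844 + 0*-7153 + 0*8880 + -1*-11332 = 11332
  c_5 = 0*6617 + 0*6537 + -1*-844 + 1*-7153 + 1*8880 + 0*-11332 = 2571
  c_6 = 0*6617 + 1*6537 + 0*-844 + -2*-7153 + -1*8880 + 0*-11332 = 11963
Writing each c_i in base p = 11:
  c_1 = 844 = 8·11^0 + 10·11^1 + 6·11^2
  c_2 = 6537 = 3·11^0 + 0·11^1 + 10·11^2 + 4·11^3
  c_3 = 6617 = 6·11^0 + 7·11^1 + 10·11^2 + 4·11^3
  c_4 = 11332 = 2·11^0 + 7·11^1 + 5·11^2 + 8·11^3
  c_5 = 2571 = 8·11^0 + 2·11^1 + 10·11^2 + 1·11^3
  c_6 = 11963 = 6·11^0 + 9·11^1 + 10·11^2 + 8·11^3
λ_0 = (8, 3, 6, 2, 8, 6)
λ_1 = (10, 0, 7, 7, 2, 9)
λ_2 = (6, 10, 10, 5, 10, 10)
λ_3 = (0, 4, 4, 8, 1, 8)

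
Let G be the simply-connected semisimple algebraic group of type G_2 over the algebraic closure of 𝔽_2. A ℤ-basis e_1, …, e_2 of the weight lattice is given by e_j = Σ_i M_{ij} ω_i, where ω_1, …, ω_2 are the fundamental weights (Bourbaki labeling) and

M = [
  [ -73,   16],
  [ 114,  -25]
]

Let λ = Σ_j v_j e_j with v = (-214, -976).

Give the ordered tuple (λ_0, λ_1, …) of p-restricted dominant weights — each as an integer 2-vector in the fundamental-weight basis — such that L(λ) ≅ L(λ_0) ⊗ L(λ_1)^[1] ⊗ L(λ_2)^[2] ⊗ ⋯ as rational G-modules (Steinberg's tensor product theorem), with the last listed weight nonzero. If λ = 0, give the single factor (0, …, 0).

((0, 0), (1, 0), (1, 1))

In the fundamental-weight basis, λ has coordinates c = M·v (v = (-214, -976)):
  c_1 = (-73)·(-214) + (16)·(-976) = 6
  c_2 = (114)·(-214) + (-25)·(-976) = 4
Base-2 expansion of each c_i:
  c_1 = 6 = 0·2^0 + 1·2^1 + 1·2^2
  c_2 = 4 = 0·2^0 + 0·2^1 + 1·2^2
λ_0 = (0, 0)
λ_1 = (1, 0)
λ_2 = (1, 1)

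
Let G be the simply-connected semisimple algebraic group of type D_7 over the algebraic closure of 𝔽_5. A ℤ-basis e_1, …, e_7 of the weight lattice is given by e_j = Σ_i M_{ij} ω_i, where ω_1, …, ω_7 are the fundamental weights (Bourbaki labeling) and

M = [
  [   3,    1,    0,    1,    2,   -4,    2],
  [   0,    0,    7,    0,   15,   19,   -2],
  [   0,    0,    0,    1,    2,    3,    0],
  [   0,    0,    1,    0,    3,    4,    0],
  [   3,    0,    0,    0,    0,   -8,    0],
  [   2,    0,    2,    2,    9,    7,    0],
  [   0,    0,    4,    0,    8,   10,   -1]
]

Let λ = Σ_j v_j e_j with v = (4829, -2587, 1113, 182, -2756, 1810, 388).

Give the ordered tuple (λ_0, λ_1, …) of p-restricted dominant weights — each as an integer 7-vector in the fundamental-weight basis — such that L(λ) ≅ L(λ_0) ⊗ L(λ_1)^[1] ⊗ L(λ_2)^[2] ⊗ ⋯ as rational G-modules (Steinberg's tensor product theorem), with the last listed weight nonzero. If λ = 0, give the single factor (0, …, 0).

((1, 0, 0, 0, 2, 4, 1), (1, 3, 0, 2, 1, 2, 3), (4, 2, 4, 3, 0, 4, 4))

Change of basis e → ω: c = M·v where v = (4829, -2587, 1113, 182, -2756, 1810, 388):
  c_1 = 3*4829 + 1*-2587 + 0*1113 + 1*182 + 2*-2756 + -4*1810 + 2*388 = 106
  c_2 = 0*4829 + 0*-2587 + 7*1113 + 0*182 + 15*-2756 + 19*1810 + -2*388 = 65
  c_3 = 0*4829 + 0*-2587 + 0*1113 + 1*182 + 2*-2756 + 3*1810 + 0*388 = 100
  c_4 = 0*4829 + 0*-2587 + 1*1113 + 0*182 + 3*-2756 + 4*1810 + 0*388 = 85
  c_5 = 3*4829 + 0*-2587 + 0*1113 + 0*182 + 0*-2756 + -8*1810 + 0*388 = 7
  c_6 = 2*4829 + 0*-2587 + 2*1113 + 2*182 + 9*-2756 + 7*1810 + 0*388 = 114
  c_7 = 0*4829 + 0*-2587 + 4*1113 + 0*182 + 8*-2756 + 10*1810 + -1*388 = 116
p = 5; digits c_i = Σ_j d_{ij}·5^j, 0 ≤ d_{ij} < 5:
  c_1 = 106 = 1·5^0 + 1·5^1 + 4·5^2
  c_2 = 65 = 0·5^0 + 3·5^1 + 2·5^2
  c_3 = 100 = 0·5^0 + 0·5^1 + 4·5^2
  c_4 = 85 = 0·5^0 + 2·5^1 + 3·5^2
  c_5 = 7 = 2·5^0 + 1·5^1
  c_6 = 114 = 4·5^0 + 2·5^1 + 4·5^2
  c_7 = 116 = 1·5^0 + 3·5^1 + 4·5^2
λ_0 = (1, 0, 0, 0, 2, 4, 1)
λ_1 = (1, 3, 0, 2, 1, 2, 3)
λ_2 = (4, 2, 4, 3, 0, 4, 4)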